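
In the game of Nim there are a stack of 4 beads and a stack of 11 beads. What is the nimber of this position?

15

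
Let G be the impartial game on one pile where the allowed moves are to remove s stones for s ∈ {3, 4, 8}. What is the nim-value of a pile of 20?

Build the Grundy sequence with g(k) = mex{g(k−s) : s ∈ {3, 4, 8}, s ≤ k}:
k:     0  1  2  3  4  5  6  7  8  9 10 11 12 13 14 15 16 17 18 19 20
g(k):  0  0  0  1  1  1  2  0  2  3  1  3  0  0  0  1  1  1  2  0  2
So g(20) = 2.

2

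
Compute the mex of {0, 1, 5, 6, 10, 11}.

2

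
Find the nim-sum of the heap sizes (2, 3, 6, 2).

5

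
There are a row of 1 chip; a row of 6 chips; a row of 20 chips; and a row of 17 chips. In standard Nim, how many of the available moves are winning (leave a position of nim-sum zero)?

1

In binary:
  00001  (1)
  00110  (6)
  10100  (20)
  10001  (17)
  -----
  00010  (2)
The overall nim-sum is X = 2. A row of size p has a winning move iff p XOR X < p (reduce it to p XOR X).
  1: 1 XOR 2 = 3 ≥ 1 — no move.
  6: 6 XOR 2 = 4 < 6 — winning move (to 4).
  20: 20 XOR 2 = 22 ≥ 20 — no move.
  17: 17 XOR 2 = 19 ≥ 17 — no move.
That gives 1 winning move.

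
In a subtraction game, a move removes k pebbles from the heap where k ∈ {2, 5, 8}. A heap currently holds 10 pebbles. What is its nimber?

0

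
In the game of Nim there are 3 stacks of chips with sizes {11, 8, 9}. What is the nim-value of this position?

10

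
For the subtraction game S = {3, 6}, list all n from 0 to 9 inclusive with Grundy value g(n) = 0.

0, 1, 2, 9

Build the Grundy sequence with g(k) = mex{g(k−s) : s ∈ {3, 6}, s ≤ k}:
g(0) = mex{} = 0
g(1) = mex{} = 0
g(2) = mex{} = 0
g(3) = mex{0} = 1
g(4) = mex{0} = 1
g(5) = mex{0} = 1
g(6) = mex{0,1} = 2
g(7) = mex{0,1} = 2
g(8) = mex{0,1} = 2
g(9) = mex{1,2} = 0
The P-positions (g = 0) in 0..9 are 0, 1, 2, 9.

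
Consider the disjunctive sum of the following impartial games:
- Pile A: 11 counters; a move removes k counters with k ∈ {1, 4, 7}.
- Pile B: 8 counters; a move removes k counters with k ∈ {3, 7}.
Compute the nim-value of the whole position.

Grundy values for pile A (subtraction set {1, 4, 7}):
g(0) = mex{} = 0
g(1) = mex{0} = 1
g(2) = mex{1} = 0
g(3) = mex{0} = 1
g(4) = mex{0,1} = 2
g(5) = mex{1,2} = 0
g(6) = mex{0} = 1
g(7) = mex{0,1} = 2
g(8) = mex{1,2} = 0
g(9) = mex{0} = 1
g(10) = mex{1} = 0
g(11) = mex{0,2} = 1
So g(11) = 1.
Build the Grundy sequence for pile B with g(k) = mex{g(k−s) : s ∈ {3, 7}, s ≤ k}:
k:     0  1  2  3  4  5  6  7  8
g(k):  0  0  0  1  1  1  0  2  2
So g(8) = 2.
The value of a disjunctive sum is the nim-sum of the parts.
Combined value = 1 ⊕ 2 = 3.

3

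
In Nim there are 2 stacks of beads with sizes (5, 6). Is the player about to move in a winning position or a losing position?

Winning position

Compute the nim-sum pairwise:
5 ^ 6 = 3
The nim-sum is 3 ≠ 0, so this is an N-position: the player to move can win.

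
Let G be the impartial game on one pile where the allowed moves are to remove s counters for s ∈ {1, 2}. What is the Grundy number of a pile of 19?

Grundy values for subtraction set {1, 2}:
k:     0  1  2  3  4  5  6  7  8  9 10 11 12 13 14 15 16 17 18 19
g(k):  0  1  2  0  1  2  0  1  2  0  1  2  0  1  2  0  1  2  0  1
So g(19) = 1.

1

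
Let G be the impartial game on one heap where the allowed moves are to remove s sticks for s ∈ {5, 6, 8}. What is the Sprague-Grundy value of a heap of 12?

Build the Grundy sequence with g(k) = mex{g(k−s) : s ∈ {5, 6, 8}, s ≤ k}:
g(0) = mex{} = 0
g(1) = mex{} = 0
g(2) = mex{} = 0
g(3) = mex{} = 0
g(4) = mex{} = 0
g(5) = mex{0} = 1
g(6) = mex{0} = 1
g(7) = mex{0} = 1
g(8) = mex{0} = 1
g(9) = mex{0} = 1
g(10) = mex{0,1} = 2
g(11) = mex{0,1} = 2
g(12) = mex{0,1} = 2
So g(12) = 2.

2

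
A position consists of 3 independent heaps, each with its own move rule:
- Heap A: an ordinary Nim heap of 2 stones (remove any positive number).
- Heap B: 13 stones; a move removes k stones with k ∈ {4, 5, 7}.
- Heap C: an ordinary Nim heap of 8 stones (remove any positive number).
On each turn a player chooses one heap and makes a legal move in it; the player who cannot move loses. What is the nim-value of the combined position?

Heap A is a plain Nim heap of size 2, so its Grundy value is 2.
Build the Grundy sequence for heap B with g(k) = mex{g(k−s) : s ∈ {4, 5, 7}, s ≤ k}:
k:     0  1  2  3  4  5  6  7  8  9 10 11 12 13
g(k):  0  0  0  0  1  1  1  1  2  2  2  0  0  0
So g(13) = 0.
Heap C is a plain Nim heap of size 8, so its Grundy value is 8.
By the Sprague-Grundy theorem, the Grundy value of a sum of independent games is the XOR of the component values.
Combined value = 2 XOR 0 XOR 8 = 10.

10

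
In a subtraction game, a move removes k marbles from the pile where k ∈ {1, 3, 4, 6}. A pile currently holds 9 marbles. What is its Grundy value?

Compute g(0), g(1), … for moves {1, 3, 4, 6}:
k:     0  1  2  3  4  5  6  7  8  9
g(k):  0  1  0  1  2  3  2  0  1  0
So g(9) = 0.

0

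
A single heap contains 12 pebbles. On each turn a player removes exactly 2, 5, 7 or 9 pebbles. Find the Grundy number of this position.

Build the Grundy sequence with g(k) = mex{g(k−s) : s ∈ {2, 5, 7, 9}, s ≤ k}:
k:     0  1  2  3  4  5  6  7  8  9 10 11 12
g(k):  0  0  1  1  0  2  1  3  2  2  3  3  0
So g(12) = 0.

0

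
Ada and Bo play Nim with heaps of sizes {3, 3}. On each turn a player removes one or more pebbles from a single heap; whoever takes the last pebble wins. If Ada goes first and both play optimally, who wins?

Nim-sum: 3 ⊕ 3 = 0.
The nim-sum is 0, so this is a P-position: the player to move is in a losing position under optimal play; Ada is about to move from it and so loses — Bo wins.

Bo wins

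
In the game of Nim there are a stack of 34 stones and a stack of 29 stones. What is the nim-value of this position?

63

Bitwise XOR of the heap sizes:
  100010  (34)
  011101  (29)
  ------
  111111  (63)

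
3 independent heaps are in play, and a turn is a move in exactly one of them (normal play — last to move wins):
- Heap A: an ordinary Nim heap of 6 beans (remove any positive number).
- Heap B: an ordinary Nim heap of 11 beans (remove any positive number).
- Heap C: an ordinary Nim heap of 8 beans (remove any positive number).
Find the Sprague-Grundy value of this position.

Heap A is a plain Nim heap of size 6, so its Grundy value is 6.
Heap B is a plain Nim heap of size 11, so its Grundy value is 11.
Heap C is a plain Nim heap of size 8, so its Grundy value is 8.
The value of a disjunctive sum is the nim-sum of the parts.
Combined value = 6 XOR 11 XOR 8 = 5.

5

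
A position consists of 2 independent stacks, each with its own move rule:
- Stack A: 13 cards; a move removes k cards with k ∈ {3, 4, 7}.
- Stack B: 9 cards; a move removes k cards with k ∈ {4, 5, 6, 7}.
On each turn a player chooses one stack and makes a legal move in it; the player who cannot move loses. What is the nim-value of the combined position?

3

Build the Grundy sequence for stack A with g(k) = mex{g(k−s) : s ∈ {3, 4, 7}, s ≤ k}:
g(0) = mex{} = 0
g(1) = mex{} = 0
g(2) = mex{} = 0
g(3) = mex{0} = 1
g(4) = mex{0} = 1
g(5) = mex{0} = 1
g(6) = mex{0,1} = 2
g(7) = mex{0,1} = 2
g(8) = mex{0,1} = 2
g(9) = mex{0,1,2} = 3
g(10) = mex{1,2} = 0
g(11) = mex{1,2} = 0
g(12) = mex{1,2,3} = 0
g(13) = mex{0,2,3} = 1
So g(13) = 1.
For stack B, compute g(0), g(1), … with moves {4, 5, 6, 7}:
g(0) = mex{} = 0
g(1) = mex{} = 0
g(2) = mex{} = 0
g(3) = mex{} = 0
g(4) = mex{0} = 1
g(5) = mex{0} = 1
g(6) = mex{0} = 1
g(7) = mex{0} = 1
g(8) = mex{0,1} = 2
g(9) = mex{0,1} = 2
So g(9) = 2.
By the Sprague-Grundy theorem, the Grundy value of a sum of independent games is the XOR of the component values.
Combined value = 1 XOR 2 = 3.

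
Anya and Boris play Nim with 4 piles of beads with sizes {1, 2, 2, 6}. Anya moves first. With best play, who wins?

Anya wins

Compute the nim-sum pairwise:
1 XOR 2 = 3
3 XOR 2 = 1
1 XOR 6 = 7
The nim-sum is 7 ≠ 0, so this is an N-position: the player to move can win; Anya has a winning move.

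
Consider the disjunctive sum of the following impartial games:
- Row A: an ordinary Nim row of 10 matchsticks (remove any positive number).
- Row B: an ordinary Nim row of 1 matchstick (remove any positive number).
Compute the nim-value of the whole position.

11

Row A is a plain Nim row of size 10, so its Grundy value is 10.
Row B is a plain Nim row of size 1, so its Grundy value is 1.
By the Sprague-Grundy theorem, the Grundy value of a sum of independent games is the XOR of the component values.
Combined value = 10 ⊕ 1 = 11.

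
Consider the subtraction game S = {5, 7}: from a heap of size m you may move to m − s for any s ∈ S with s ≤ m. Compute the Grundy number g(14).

0

Grundy values for subtraction set {5, 7}:
g(0) = mex{} = 0
g(1) = mex{} = 0
g(2) = mex{} = 0
g(3) = mex{} = 0
g(4) = mex{} = 0
g(5) = mex{0} = 1
g(6) = mex{0} = 1
g(7) = mex{0} = 1
g(8) = mex{0} = 1
g(9) = mex{0} = 1
g(10) = mex{0,1} = 2
g(11) = mex{0,1} = 2
g(12) = mex{1} = 0
g(13) = mex{1} = 0
g(14) = mex{1} = 0
So g(14) = 0.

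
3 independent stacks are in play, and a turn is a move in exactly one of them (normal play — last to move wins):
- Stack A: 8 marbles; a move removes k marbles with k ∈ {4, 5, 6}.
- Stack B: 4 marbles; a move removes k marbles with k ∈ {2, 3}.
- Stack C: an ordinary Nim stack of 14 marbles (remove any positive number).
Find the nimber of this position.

14

Build the Grundy sequence for stack A with g(k) = mex{g(k−s) : s ∈ {4, 5, 6}, s ≤ k}:
g(0) = mex{} = 0
g(1) = mex{} = 0
g(2) = mex{} = 0
g(3) = mex{} = 0
g(4) = mex{0} = 1
g(5) = mex{0} = 1
g(6) = mex{0} = 1
g(7) = mex{0} = 1
g(8) = mex{0,1} = 2
So g(8) = 2.
Grundy values for stack B (subtraction set {2, 3}):
g(0) = mex{} = 0
g(1) = mex{} = 0
g(2) = mex{0} = 1
g(3) = mex{0} = 1
g(4) = mex{0,1} = 2
So g(4) = 2.
Stack C is a plain Nim stack of size 14, so its Grundy value is 14.
By the Sprague-Grundy theorem, the Grundy value of a sum of independent games is the XOR of the component values.
Combined value = 2 ⊕ 2 ⊕ 14 = 14.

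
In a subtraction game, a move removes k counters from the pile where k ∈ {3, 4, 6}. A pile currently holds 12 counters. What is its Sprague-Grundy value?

Compute g(0), g(1), … for moves {3, 4, 6}:
k:     0  1  2  3  4  5  6  7  8  9 10 11 12
g(k):  0  0  0  1  1  1  2  2  2  0  0  0  1
So g(12) = 1.

1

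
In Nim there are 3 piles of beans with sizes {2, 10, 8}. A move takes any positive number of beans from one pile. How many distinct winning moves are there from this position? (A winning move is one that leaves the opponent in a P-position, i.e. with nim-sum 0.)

0

Nim-sum: 2 ⊕ 10 ⊕ 8 = 0.
The nim-sum is already 0, so every move leaves a nonzero nim-sum — there are no winning moves.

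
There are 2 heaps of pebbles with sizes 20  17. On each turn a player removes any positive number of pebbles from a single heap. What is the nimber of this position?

5

Write each in binary and XOR column by column:
  10100  (20)
  10001  (17)
  -----
  00101  (5)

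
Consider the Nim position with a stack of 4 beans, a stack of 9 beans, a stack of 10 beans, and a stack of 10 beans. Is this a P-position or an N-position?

N-position

Compute the nim-sum pairwise:
4 XOR 9 = 13
13 XOR 10 = 7
7 XOR 10 = 13
The nim-sum is 13 ≠ 0, so this is an N-position: the player to move can win.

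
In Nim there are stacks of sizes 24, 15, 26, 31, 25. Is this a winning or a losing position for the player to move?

Nim-sum: 24 XOR 15 XOR 26 XOR 31 XOR 25 = 11.
The nim-sum is 11 ≠ 0, so this is an N-position: the player to move can win.

Winning position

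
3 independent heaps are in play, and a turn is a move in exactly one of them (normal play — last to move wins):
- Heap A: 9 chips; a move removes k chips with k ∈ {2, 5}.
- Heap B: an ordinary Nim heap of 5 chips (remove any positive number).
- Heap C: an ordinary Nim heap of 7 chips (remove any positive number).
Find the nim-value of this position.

3

Build the Grundy sequence for heap A with g(k) = mex{g(k−s) : s ∈ {2, 5}, s ≤ k}:
k:     0  1  2  3  4  5  6  7  8  9
g(k):  0  0  1  1  0  2  1  0  0  1
So g(9) = 1.
Heap B is a plain Nim heap of size 5, so its Grundy value is 5.
Heap C is a plain Nim heap of size 7, so its Grundy value is 7.
By the Sprague-Grundy theorem, the Grundy value of a sum of independent games is the XOR of the component values.
Combined value = 1 XOR 5 XOR 7 = 3.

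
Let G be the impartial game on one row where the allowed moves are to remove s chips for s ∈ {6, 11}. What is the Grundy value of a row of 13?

2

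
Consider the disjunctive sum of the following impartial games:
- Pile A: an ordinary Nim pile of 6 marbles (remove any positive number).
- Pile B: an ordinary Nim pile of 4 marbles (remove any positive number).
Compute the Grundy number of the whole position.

Pile A is a plain Nim pile of size 6, so its Grundy value is 6.
Pile B is a plain Nim pile of size 4, so its Grundy value is 4.
By the Sprague-Grundy theorem, the Grundy value of a sum of independent games is the XOR of the component values.
Combined value = 6 XOR 4 = 2.

2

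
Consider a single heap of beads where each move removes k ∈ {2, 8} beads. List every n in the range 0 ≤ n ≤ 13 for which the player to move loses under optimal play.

0, 1, 4, 5, 10, 11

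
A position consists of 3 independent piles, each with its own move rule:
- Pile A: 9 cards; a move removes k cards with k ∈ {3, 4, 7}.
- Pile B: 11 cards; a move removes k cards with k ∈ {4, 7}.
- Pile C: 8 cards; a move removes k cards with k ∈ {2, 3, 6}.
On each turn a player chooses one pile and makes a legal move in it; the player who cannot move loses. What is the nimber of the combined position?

For pile A, compute g(0), g(1), … with moves {3, 4, 7}:
k:     0  1  2  3  4  5  6  7  8  9
g(k):  0  0  0  1  1  1  2  2  2  3
So g(9) = 3.
Grundy values for pile B (subtraction set {4, 7}):
g(0) = mex{} = 0
g(1) = mex{} = 0
g(2) = mex{} = 0
g(3) = mex{} = 0
g(4) = mex{0} = 1
g(5) = mex{0} = 1
g(6) = mex{0} = 1
g(7) = mex{0} = 1
g(8) = mex{0,1} = 2
g(9) = mex{0,1} = 2
g(10) = mex{0,1} = 2
g(11) = mex{1} = 0
So g(11) = 0.
For pile C, compute g(0), g(1), … with moves {2, 3, 6}:
g(0) = mex{} = 0
g(1) = mex{} = 0
g(2) = mex{0} = 1
g(3) = mex{0} = 1
g(4) = mex{0,1} = 2
g(5) = mex{1} = 0
g(6) = mex{0,1,2} = 3
g(7) = mex{0,2} = 1
g(8) = mex{0,1,3} = 2
So g(8) = 2.
By the Sprague-Grundy theorem, the Grundy value of a sum of independent games is the XOR of the component values.
Combined value = 3 XOR 0 XOR 2 = 1.

1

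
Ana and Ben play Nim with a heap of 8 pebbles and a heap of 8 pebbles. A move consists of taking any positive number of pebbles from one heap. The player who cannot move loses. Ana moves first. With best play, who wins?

Nim-sum: 8 ^ 8 = 0.
The nim-sum is 0, so this is a P-position: the player to move is in a losing position under optimal play; Ana is about to move from it and so loses — Ben wins.

Ben wins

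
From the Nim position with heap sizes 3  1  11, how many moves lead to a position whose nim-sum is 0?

Write each in binary and XOR column by column:
  0011  (3)
  0001  (1)
  1011  (11)
  ----
  1001  (9)
The overall nim-sum is X = 9. A heap of size p has a winning move iff p XOR X < p (reduce it to p XOR X).
  3: 3 XOR 9 = 10 ≥ 3 — no move.
  1: 1 XOR 9 = 8 ≥ 1 — no move.
  11: 11 XOR 9 = 2 < 11 — winning move (to 2).
That gives 1 winning move.

1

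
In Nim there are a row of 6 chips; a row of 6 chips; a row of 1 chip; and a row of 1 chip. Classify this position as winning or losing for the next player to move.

Losing position

Compute the nim-sum pairwise:
6 ^ 6 = 0
0 ^ 1 = 1
1 ^ 1 = 0
The nim-sum is 0, so this is a P-position: the player to move is in a losing position under optimal play.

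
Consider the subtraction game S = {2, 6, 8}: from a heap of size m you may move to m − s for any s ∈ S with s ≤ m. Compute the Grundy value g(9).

2

Grundy values for subtraction set {2, 6, 8}:
k:     0  1  2  3  4  5  6  7  8  9
g(k):  0  0  1  1  0  0  1  1  2  2
So g(9) = 2.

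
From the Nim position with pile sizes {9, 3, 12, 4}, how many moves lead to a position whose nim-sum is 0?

1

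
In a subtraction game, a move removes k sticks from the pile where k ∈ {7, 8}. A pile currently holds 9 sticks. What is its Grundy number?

Compute g(0), g(1), … for moves {7, 8}:
k:     0  1  2  3  4  5  6  7  8  9
g(k):  0  0  0  0  0  0  0  1  1  1
So g(9) = 1.

1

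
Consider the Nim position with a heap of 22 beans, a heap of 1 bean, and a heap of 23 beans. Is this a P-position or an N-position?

Compute the nim-sum pairwise:
22 XOR 1 = 23
23 XOR 23 = 0
The nim-sum is 0, so this is a P-position: the player to move is in a losing position under optimal play.

P-position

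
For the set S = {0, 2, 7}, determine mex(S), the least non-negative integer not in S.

0 is in the set but 1 is not, so the mex is 1.

1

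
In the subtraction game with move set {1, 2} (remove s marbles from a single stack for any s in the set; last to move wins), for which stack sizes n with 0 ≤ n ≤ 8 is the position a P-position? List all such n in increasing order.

0, 3, 6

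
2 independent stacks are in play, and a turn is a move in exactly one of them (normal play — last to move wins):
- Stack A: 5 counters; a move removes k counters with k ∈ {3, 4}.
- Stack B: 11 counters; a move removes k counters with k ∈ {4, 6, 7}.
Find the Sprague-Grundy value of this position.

For stack A, compute g(0), g(1), … with moves {3, 4}:
g(0) = mex{} = 0
g(1) = mex{} = 0
g(2) = mex{} = 0
g(3) = mex{0} = 1
g(4) = mex{0} = 1
g(5) = mex{0} = 1
So g(5) = 1.
Build the Grundy sequence for stack B with g(k) = mex{g(k−s) : s ∈ {4, 6, 7}, s ≤ k}:
k:     0  1  2  3  4  5  6  7  8  9 10 11
g(k):  0  0  0  0  1  1  1  1  2  2  2  0
So g(11) = 0.
By the Sprague-Grundy theorem, the Grundy value of a sum of independent games is the XOR of the component values.
Combined value = 1 ⊕ 0 = 1.

1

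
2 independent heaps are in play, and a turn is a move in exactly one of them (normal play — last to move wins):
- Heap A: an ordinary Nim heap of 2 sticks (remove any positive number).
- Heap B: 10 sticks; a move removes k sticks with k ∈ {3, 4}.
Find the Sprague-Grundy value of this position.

Heap A is a plain Nim heap of size 2, so its Grundy value is 2.
For heap B, compute g(0), g(1), … with moves {3, 4}:
g(0) = mex{} = 0
g(1) = mex{} = 0
g(2) = mex{} = 0
g(3) = mex{0} = 1
g(4) = mex{0} = 1
g(5) = mex{0} = 1
g(6) = mex{0,1} = 2
g(7) = mex{1} = 0
g(8) = mex{1} = 0
g(9) = mex{1,2} = 0
g(10) = mex{0,2} = 1
So g(10) = 1.
By the Sprague-Grundy theorem, the Grundy value of a sum of independent games is the XOR of the component values.
Combined value = 2 ⊕ 1 = 3.

3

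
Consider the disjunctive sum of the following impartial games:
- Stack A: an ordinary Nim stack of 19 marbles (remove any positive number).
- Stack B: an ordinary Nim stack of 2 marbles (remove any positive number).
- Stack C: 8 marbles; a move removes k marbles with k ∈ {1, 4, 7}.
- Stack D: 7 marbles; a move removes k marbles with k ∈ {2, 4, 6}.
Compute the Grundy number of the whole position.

Stack A is a plain Nim stack of size 19, so its Grundy value is 19.
Stack B is a plain Nim stack of size 2, so its Grundy value is 2.
For stack C, compute g(0), g(1), … with moves {1, 4, 7}:
k:     0  1  2  3  4  5  6  7  8
g(k):  0  1  0  1  2  0  1  2  0
So g(8) = 0.
For stack D, compute g(0), g(1), … with moves {2, 4, 6}:
k:     0  1  2  3  4  5  6  7
g(k):  0  0  1  1  2  2  3  3
So g(7) = 3.
The value of a disjunctive sum is the nim-sum of the parts.
Combined value = 19 ⊕ 2 ⊕ 0 ⊕ 3 = 18.

18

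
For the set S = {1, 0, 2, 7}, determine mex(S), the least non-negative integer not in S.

The values 0, 1, 2 are all present; 3 is the first non-negative integer missing from the set.

3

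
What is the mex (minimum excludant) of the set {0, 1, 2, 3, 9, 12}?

4

The values 0, 1, 2, 3 are all present; 4 is the first non-negative integer missing from the set.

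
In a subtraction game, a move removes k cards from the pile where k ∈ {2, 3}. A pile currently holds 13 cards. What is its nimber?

1

Compute g(0), g(1), … for moves {2, 3}:
k:     0  1  2  3  4  5  6  7  8  9 10 11 12 13
g(k):  0  0  1  1  2  0  0  1  1  2  0  0  1  1
So g(13) = 1.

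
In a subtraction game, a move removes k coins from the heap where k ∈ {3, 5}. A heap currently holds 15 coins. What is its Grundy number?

2

Compute g(0), g(1), … for moves {3, 5}:
k:     0  1  2  3  4  5  6  7  8  9 10 11 12 13 14 15
g(k):  0  0  0  1  1  1  2  2  0  0  0  1  1  1  2  2
So g(15) = 2.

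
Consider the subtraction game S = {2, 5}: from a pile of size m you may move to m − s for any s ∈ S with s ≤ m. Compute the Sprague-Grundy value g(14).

Compute g(0), g(1), … for moves {2, 5}:
k:     0  1  2  3  4  5  6  7  8  9 10 11 12 13 14
g(k):  0  0  1  1  0  2  1  0  0  1  1  0  2  1  0
So g(14) = 0.

0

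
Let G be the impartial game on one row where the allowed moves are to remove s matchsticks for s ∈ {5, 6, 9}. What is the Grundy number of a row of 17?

Grundy values for subtraction set {5, 6, 9}:
k:     0  1  2  3  4  5  6  7  8  9 10 11 12 13 14 15 16 17
g(k):  0  0  0  0  0  1  1  1  1  1  2  2  2  2  0  0  0  0
So g(17) = 0.

0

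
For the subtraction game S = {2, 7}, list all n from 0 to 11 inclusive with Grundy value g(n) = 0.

0, 1, 4, 5, 9, 10

Build the Grundy sequence with g(k) = mex{g(k−s) : s ∈ {2, 7}, s ≤ k}:
g(0) = mex{} = 0
g(1) = mex{} = 0
g(2) = mex{0} = 1
g(3) = mex{0} = 1
g(4) = mex{1} = 0
g(5) = mex{1} = 0
g(6) = mex{0} = 1
g(7) = mex{0} = 1
g(8) = mex{0,1} = 2
g(9) = mex{1} = 0
g(10) = mex{1,2} = 0
g(11) = mex{0} = 1
The P-positions (g = 0) in 0..11 are 0, 1, 4, 5, 9, 10.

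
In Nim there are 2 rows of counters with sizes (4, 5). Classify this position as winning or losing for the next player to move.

Nim-sum: 4 XOR 5 = 1.
The nim-sum is 1 ≠ 0, so this is an N-position: the player to move can win.

Winning position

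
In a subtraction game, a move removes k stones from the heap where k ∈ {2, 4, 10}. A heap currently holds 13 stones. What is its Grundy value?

0

Compute g(0), g(1), … for moves {2, 4, 10}:
g(0) = mex{} = 0
g(1) = mex{} = 0
g(2) = mex{0} = 1
g(3) = mex{0} = 1
g(4) = mex{0,1} = 2
g(5) = mex{0,1} = 2
g(6) = mex{1,2} = 0
g(7) = mex{1,2} = 0
g(8) = mex{0,2} = 1
g(9) = mex{0,2} = 1
g(10) = mex{0,1} = 2
g(11) = mex{0,1} = 2
g(12) = mex{1,2} = 0
g(13) = mex{1,2} = 0
So g(13) = 0.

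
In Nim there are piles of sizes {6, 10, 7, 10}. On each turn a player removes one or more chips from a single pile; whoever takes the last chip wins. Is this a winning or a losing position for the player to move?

Winning position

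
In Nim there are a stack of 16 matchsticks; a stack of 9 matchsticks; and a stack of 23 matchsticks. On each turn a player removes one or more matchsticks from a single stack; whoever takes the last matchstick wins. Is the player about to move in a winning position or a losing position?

Nim-sum: 16 ⊕ 9 ⊕ 23 = 14.
The nim-sum is 14 ≠ 0, so this is an N-position: the player to move can win.

Winning position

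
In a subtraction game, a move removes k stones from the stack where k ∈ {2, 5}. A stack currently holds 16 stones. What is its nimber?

Compute g(0), g(1), … for moves {2, 5}:
k:     0  1  2  3  4  5  6  7  8  9 10 11 12 13 14 15 16
g(k):  0  0  1  1  0  2  1  0  0  1  1  0  2  1  0  0  1
So g(16) = 1.

1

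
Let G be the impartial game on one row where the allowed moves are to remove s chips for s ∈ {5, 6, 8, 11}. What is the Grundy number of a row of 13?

Grundy values for subtraction set {5, 6, 8, 11}:
g(0) = mex{} = 0
g(1) = mex{} = 0
g(2) = mex{} = 0
g(3) = mex{} = 0
g(4) = mex{} = 0
g(5) = mex{0} = 1
g(6) = mex{0} = 1
g(7) = mex{0} = 1
g(8) = mex{0} = 1
g(9) = mex{0} = 1
g(10) = mex{0,1} = 2
g(11) = mex{0,1} = 2
g(12) = mex{0,1} = 2
g(13) = mex{0,1} = 2
So g(13) = 2.

2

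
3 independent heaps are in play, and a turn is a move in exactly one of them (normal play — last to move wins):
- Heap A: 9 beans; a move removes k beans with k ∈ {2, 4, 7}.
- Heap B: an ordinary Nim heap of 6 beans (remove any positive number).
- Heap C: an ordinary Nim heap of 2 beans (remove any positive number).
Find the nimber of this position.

4

Grundy values for heap A (subtraction set {2, 4, 7}):
k:     0  1  2  3  4  5  6  7  8  9
g(k):  0  0  1  1  2  2  0  3  1  0
So g(9) = 0.
Heap B is a plain Nim heap of size 6, so its Grundy value is 6.
Heap C is a plain Nim heap of size 2, so its Grundy value is 2.
The value of a disjunctive sum is the nim-sum of the parts.
Combined value = 0 ⊕ 6 ⊕ 2 = 4.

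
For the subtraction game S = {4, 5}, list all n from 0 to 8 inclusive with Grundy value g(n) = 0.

0, 1, 2, 3

Grundy values for subtraction set {4, 5}:
k:     0  1  2  3  4  5  6  7  8
g(k):  0  0  0  0  1  1  1  1  2
The P-positions (g = 0) in 0..8 are 0, 1, 2, 3.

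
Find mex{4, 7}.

0

0 is not in the set, so the mex is 0.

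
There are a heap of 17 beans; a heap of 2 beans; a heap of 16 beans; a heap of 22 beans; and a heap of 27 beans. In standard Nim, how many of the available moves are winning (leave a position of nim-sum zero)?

1

Compute the nim-sum pairwise:
17 XOR 2 = 19
19 XOR 16 = 3
3 XOR 22 = 21
21 XOR 27 = 14
The overall nim-sum is X = 14. A heap of size p has a winning move iff p XOR X < p (reduce it to p XOR X).
  17: 17 XOR 14 = 31 ≥ 17 — no move.
  2: 2 XOR 14 = 12 ≥ 2 — no move.
  16: 16 XOR 14 = 30 ≥ 16 — no move.
  22: 22 XOR 14 = 24 ≥ 22 — no move.
  27: 27 XOR 14 = 21 < 27 — winning move (to 21).
That gives 1 winning move.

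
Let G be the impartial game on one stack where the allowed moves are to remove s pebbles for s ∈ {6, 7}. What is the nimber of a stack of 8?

1

Grundy values for subtraction set {6, 7}:
g(0) = mex{} = 0
g(1) = mex{} = 0
g(2) = mex{} = 0
g(3) = mex{} = 0
g(4) = mex{} = 0
g(5) = mex{} = 0
g(6) = mex{0} = 1
g(7) = mex{0} = 1
g(8) = mex{0} = 1
So g(8) = 1.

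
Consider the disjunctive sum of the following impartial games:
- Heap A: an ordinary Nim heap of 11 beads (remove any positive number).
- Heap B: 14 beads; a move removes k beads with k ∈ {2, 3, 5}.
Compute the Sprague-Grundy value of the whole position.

Heap A is a plain Nim heap of size 11, so its Grundy value is 11.
Grundy values for heap B (subtraction set {2, 3, 5}):
g(0) = mex{} = 0
g(1) = mex{} = 0
g(2) = mex{0} = 1
g(3) = mex{0} = 1
g(4) = mex{0,1} = 2
g(5) = mex{0,1} = 2
g(6) = mex{0,1,2} = 3
g(7) = mex{1,2} = 0
g(8) = mex{1,2,3} = 0
g(9) = mex{0,2,3} = 1
g(10) = mex{0,2} = 1
g(11) = mex{0,1,3} = 2
g(12) = mex{0,1} = 2
g(13) = mex{0,1,2} = 3
g(14) = mex{1,2} = 0
So g(14) = 0.
By the Sprague-Grundy theorem, the Grundy value of a sum of independent games is the XOR of the component values.
Combined value = 11 XOR 0 = 11.

11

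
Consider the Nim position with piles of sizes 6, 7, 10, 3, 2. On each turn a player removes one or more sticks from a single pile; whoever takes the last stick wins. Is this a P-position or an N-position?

Write each in binary and XOR column by column:
  0110  (6)
  0111  (7)
  1010  (10)
  0011  (3)
  0010  (2)
  ----
  1010  (10)
The nim-sum is 10 ≠ 0, so this is an N-position: the player to move can win.

N-position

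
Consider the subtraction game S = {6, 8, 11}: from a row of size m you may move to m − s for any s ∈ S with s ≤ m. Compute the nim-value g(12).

2

Build the Grundy sequence with g(k) = mex{g(k−s) : s ∈ {6, 8, 11}, s ≤ k}:
k:     0  1  2  3  4  5  6  7  8  9 10 11 12
g(k):  0  0  0  0  0  0  1  1  1  1  1  1  2
So g(12) = 2.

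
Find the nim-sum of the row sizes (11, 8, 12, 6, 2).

11

Bitwise XOR of the heap sizes:
  1011  (11)
  1000  (8)
  1100  (12)
  0110  (6)
  0010  (2)
  ----
  1011  (11)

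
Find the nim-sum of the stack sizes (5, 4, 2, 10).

9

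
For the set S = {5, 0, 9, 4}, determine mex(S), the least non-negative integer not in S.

0 is in the set but 1 is not, so the mex is 1.

1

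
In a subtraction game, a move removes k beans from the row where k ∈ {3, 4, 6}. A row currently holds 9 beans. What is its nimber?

0

Build the Grundy sequence with g(k) = mex{g(k−s) : s ∈ {3, 4, 6}, s ≤ k}:
g(0) = mex{} = 0
g(1) = mex{} = 0
g(2) = mex{} = 0
g(3) = mex{0} = 1
g(4) = mex{0} = 1
g(5) = mex{0} = 1
g(6) = mex{0,1} = 2
g(7) = mex{0,1} = 2
g(8) = mex{0,1} = 2
g(9) = mex{1,2} = 0
So g(9) = 0.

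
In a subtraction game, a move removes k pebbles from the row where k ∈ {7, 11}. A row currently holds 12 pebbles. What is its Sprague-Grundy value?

1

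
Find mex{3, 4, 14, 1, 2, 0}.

5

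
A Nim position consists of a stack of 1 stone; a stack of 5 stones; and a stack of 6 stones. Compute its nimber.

2

Nim-sum: 1 ⊕ 5 ⊕ 6 = 2.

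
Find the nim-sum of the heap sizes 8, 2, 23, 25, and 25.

29

Compute the nim-sum pairwise:
8 ⊕ 2 = 10
10 ⊕ 23 = 29
29 ⊕ 25 = 4
4 ⊕ 25 = 29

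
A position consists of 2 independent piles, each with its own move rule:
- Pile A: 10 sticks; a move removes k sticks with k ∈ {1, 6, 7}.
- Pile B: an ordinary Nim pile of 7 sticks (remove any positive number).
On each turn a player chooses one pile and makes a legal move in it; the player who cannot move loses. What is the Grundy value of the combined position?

5

For pile A, compute g(0), g(1), … with moves {1, 6, 7}:
g(0) = mex{} = 0
g(1) = mex{0} = 1
g(2) = mex{1} = 0
g(3) = mex{0} = 1
g(4) = mex{1} = 0
g(5) = mex{0} = 1
g(6) = mex{0,1} = 2
g(7) = mex{0,1,2} = 3
g(8) = mex{0,1,3} = 2
g(9) = mex{0,1,2} = 3
g(10) = mex{0,1,3} = 2
So g(10) = 2.
Pile B is a plain Nim pile of size 7, so its Grundy value is 7.
The value of a disjunctive sum is the nim-sum of the parts.
Combined value = 2 XOR 7 = 5.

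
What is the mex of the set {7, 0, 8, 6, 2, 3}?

0 is in the set but 1 is not, so the mex is 1.

1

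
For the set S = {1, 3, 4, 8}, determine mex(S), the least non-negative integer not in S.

0

0 is not in the set, so the mex is 0.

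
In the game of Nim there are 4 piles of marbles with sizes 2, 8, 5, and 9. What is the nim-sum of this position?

Bitwise XOR of the heap sizes:
  0010  (2)
  1000  (8)
  0101  (5)
  1001  (9)
  ----
  0110  (6)

6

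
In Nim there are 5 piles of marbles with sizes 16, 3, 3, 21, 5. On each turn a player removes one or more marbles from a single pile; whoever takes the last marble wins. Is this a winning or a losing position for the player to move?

Losing position

Nim-sum: 16 ⊕ 3 ⊕ 3 ⊕ 21 ⊕ 5 = 0.
The nim-sum is 0, so this is a P-position: the player to move is in a losing position under optimal play.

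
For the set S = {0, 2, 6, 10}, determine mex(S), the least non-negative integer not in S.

0 is in the set but 1 is not, so the mex is 1.

1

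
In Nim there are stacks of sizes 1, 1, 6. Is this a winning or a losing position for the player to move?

Compute the nim-sum pairwise:
1 XOR 1 = 0
0 XOR 6 = 6
The nim-sum is 6 ≠ 0, so this is an N-position: the player to move can win.

Winning position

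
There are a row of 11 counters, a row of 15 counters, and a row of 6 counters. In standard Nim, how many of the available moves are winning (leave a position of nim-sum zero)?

3

Write each in binary and XOR column by column:
  1011  (11)
  1111  (15)
  0110  (6)
  ----
  0010  (2)
The overall nim-sum is X = 2. A row of size p has a winning move iff p XOR X < p (reduce it to p XOR X).
  11: 11 XOR 2 = 9 < 11 — winning move (to 9).
  15: 15 XOR 2 = 13 < 15 — winning move (to 13).
  6: 6 XOR 2 = 4 < 6 — winning move (to 4).
That gives 3 winning moves.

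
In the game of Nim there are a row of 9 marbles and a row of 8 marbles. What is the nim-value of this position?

In binary:
  1001  (9)
  1000  (8)
  ----
  0001  (1)

1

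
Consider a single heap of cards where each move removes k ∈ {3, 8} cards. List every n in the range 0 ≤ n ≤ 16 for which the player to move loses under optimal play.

0, 1, 2, 6, 7, 11, 12, 13

Compute g(0), g(1), … for moves {3, 8}:
k:     0  1  2  3  4  5  6  7  8  9 10 11 12 13 14 15 16
g(k):  0  0  0  1  1  1  0  0  2  1  1  0  0  0  1  1  1
The P-positions (g = 0) in 0..16 are 0, 1, 2, 6, 7, 11, 12, 13.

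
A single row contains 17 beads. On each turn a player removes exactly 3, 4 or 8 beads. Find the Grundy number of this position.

1

Grundy values for subtraction set {3, 4, 8}:
k:     0  1  2  3  4  5  6  7  8  9 10 11 12 13 14 15 16 17
g(k):  0  0  0  1  1  1  2  0  2  3  1  3  0  0  0  1  1  1
So g(17) = 1.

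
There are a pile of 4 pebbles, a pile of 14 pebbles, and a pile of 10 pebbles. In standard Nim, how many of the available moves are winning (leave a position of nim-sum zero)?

In binary:
  0100  (4)
  1110  (14)
  1010  (10)
  ----
  0000  (0)
The nim-sum is already 0, so every move leaves a nonzero nim-sum — there are no winning moves.

0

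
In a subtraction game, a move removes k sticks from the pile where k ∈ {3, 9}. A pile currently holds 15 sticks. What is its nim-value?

1

Build the Grundy sequence with g(k) = mex{g(k−s) : s ∈ {3, 9}, s ≤ k}:
k:     0  1  2  3  4  5  6  7  8  9 10 11 12 13 14 15
g(k):  0  0  0  1  1  1  0  0  0  1  1  1  0  0  0  1
So g(15) = 1.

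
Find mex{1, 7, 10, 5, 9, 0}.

2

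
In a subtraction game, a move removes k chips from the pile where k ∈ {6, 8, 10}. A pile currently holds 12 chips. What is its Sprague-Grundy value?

Build the Grundy sequence with g(k) = mex{g(k−s) : s ∈ {6, 8, 10}, s ≤ k}:
k:     0  1  2  3  4  5  6  7  8  9 10 11 12
g(k):  0  0  0  0  0  0  1  1  1  1  1  1  2
So g(12) = 2.

2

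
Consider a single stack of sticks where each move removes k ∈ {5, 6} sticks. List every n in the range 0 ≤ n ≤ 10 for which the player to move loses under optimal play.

Grundy values for subtraction set {5, 6}:
k:     0  1  2  3  4  5  6  7  8  9 10
g(k):  0  0  0  0  0  1  1  1  1  1  2
The P-positions (g = 0) in 0..10 are 0, 1, 2, 3, 4.

0, 1, 2, 3, 4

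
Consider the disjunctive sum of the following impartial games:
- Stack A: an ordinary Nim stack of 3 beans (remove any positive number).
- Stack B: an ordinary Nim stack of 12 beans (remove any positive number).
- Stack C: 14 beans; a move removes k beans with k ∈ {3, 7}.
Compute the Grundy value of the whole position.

14

Stack A is a plain Nim stack of size 3, so its Grundy value is 3.
Stack B is a plain Nim stack of size 12, so its Grundy value is 12.
Build the Grundy sequence for stack C with g(k) = mex{g(k−s) : s ∈ {3, 7}, s ≤ k}:
k:     0  1  2  3  4  5  6  7  8  9 10 11 12 13 14
g(k):  0  0  0  1  1  1  0  2  2  1  0  0  0  1  1
So g(14) = 1.
The value of a disjunctive sum is the nim-sum of the parts.
Combined value = 3 ⊕ 12 ⊕ 1 = 14.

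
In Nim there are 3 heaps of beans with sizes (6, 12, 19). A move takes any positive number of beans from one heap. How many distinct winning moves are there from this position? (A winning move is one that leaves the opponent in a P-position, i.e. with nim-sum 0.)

Compute the nim-sum pairwise:
6 ^ 12 = 10
10 ^ 19 = 25
The overall nim-sum is X = 25. A heap of size p has a winning move iff p XOR X < p (reduce it to p XOR X).
  6: 6 XOR 25 = 31 ≥ 6 — no move.
  12: 12 XOR 25 = 21 ≥ 12 — no move.
  19: 19 XOR 25 = 10 < 19 — winning move (to 10).
That gives 1 winning move.

1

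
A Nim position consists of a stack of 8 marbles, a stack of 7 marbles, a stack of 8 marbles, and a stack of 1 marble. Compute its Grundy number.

Nim-sum: 8 ^ 7 ^ 8 ^ 1 = 6.

6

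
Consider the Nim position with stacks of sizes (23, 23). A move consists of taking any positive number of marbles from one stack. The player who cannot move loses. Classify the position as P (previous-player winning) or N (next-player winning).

In binary:
  10111  (23)
  10111  (23)
  -----
  00000  (0)
The nim-sum is 0, so this is a P-position: the player to move is in a losing position under optimal play.

P-position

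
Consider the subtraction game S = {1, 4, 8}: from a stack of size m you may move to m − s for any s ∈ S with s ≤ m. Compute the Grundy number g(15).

Build the Grundy sequence with g(k) = mex{g(k−s) : s ∈ {1, 4, 8}, s ≤ k}:
k:     0  1  2  3  4  5  6  7  8  9 10 11 12 13 14 15
g(k):  0  1  0  1  2  0  1  0  1  2  3  2  0  1  0  1
So g(15) = 1.

1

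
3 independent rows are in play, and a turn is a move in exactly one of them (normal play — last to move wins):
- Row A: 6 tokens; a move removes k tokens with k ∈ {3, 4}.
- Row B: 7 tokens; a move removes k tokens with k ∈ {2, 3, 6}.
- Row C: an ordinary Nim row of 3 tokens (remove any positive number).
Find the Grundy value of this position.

Build the Grundy sequence for row A with g(k) = mex{g(k−s) : s ∈ {3, 4}, s ≤ k}:
k:     0  1  2  3  4  5  6
g(k):  0  0  0  1  1  1  2
So g(6) = 2.
Grundy values for row B (subtraction set {2, 3, 6}):
k:     0  1  2  3  4  5  6  7
g(k):  0  0  1  1  2  0  3  1
So g(7) = 1.
Row C is a plain Nim row of size 3, so its Grundy value is 3.
By the Sprague-Grundy theorem, the Grundy value of a sum of independent games is the XOR of the component values.
Combined value = 2 ⊕ 1 ⊕ 3 = 0.

0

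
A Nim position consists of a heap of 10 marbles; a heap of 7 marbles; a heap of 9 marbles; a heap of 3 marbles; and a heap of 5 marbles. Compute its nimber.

2

Nim-sum: 10 ⊕ 7 ⊕ 9 ⊕ 3 ⊕ 5 = 2.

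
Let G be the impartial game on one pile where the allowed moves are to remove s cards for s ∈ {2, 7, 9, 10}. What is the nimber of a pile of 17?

Grundy values for subtraction set {2, 7, 9, 10}:
k:     0  1  2  3  4  5  6  7  8  9 10 11 12 13 14 15 16 17
g(k):  0  0  1  1  0  0  1  1  2  2  3  3  2  2  3  3  0  0
So g(17) = 0.

0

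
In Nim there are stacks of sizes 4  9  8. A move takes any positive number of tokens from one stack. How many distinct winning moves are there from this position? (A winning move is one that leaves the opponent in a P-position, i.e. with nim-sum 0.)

Nim-sum: 4 ⊕ 9 ⊕ 8 = 5.
The overall nim-sum is X = 5. A stack of size p has a winning move iff p XOR X < p (reduce it to p XOR X).
  4: 4 XOR 5 = 1 < 4 — winning move (to 1).
  9: 9 XOR 5 = 12 ≥ 9 — no move.
  8: 8 XOR 5 = 13 ≥ 8 — no move.
That gives 1 winning move.

1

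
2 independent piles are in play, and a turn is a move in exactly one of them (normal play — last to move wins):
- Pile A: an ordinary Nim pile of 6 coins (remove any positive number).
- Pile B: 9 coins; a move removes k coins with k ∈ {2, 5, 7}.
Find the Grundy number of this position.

Pile A is a plain Nim pile of size 6, so its Grundy value is 6.
Build the Grundy sequence for pile B with g(k) = mex{g(k−s) : s ∈ {2, 5, 7}, s ≤ k}:
g(0) = mex{} = 0
g(1) = mex{} = 0
g(2) = mex{0} = 1
g(3) = mex{0} = 1
g(4) = mex{1} = 0
g(5) = mex{0,1} = 2
g(6) = mex{0} = 1
g(7) = mex{0,1,2} = 3
g(8) = mex{0,1} = 2
g(9) = mex{0,1,3} = 2
So g(9) = 2.
By the Sprague-Grundy theorem, the Grundy value of a sum of independent games is the XOR of the component values.
Combined value = 6 XOR 2 = 4.

4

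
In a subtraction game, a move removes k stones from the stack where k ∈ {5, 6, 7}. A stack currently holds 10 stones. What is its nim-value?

2

Grundy values for subtraction set {5, 6, 7}:
k:     0  1  2  3  4  5  6  7  8  9 10
g(k):  0  0  0  0  0  1  1  1  1  1  2
So g(10) = 2.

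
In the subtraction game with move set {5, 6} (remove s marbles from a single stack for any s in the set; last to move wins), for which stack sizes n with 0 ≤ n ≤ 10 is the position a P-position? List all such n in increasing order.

0, 1, 2, 3, 4

Build the Grundy sequence with g(k) = mex{g(k−s) : s ∈ {5, 6}, s ≤ k}:
g(0) = mex{} = 0
g(1) = mex{} = 0
g(2) = mex{} = 0
g(3) = mex{} = 0
g(4) = mex{} = 0
g(5) = mex{0} = 1
g(6) = mex{0} = 1
g(7) = mex{0} = 1
g(8) = mex{0} = 1
g(9) = mex{0} = 1
g(10) = mex{0,1} = 2
The P-positions (g = 0) in 0..10 are 0, 1, 2, 3, 4.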